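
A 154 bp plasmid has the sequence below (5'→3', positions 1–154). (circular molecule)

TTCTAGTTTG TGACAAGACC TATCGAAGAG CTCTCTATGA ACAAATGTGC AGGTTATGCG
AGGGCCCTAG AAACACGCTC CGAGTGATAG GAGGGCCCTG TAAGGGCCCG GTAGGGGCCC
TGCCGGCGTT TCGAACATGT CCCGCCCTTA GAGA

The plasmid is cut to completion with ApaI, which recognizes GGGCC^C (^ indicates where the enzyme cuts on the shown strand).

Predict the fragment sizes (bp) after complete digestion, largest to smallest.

101, 31, 11, 11 bp

ApaI sites (GGGCCC) start at positions 62, 93, 104, 115.
ApaI cuts after base 5 of each site (before the last base), so after positions 66, 97, 108, 119.
Circular molecule, 4 cuts → 4 fragments:
  67–97 → 31 bp
  98–108 → 11 bp
  109–119 → 11 bp
  120–154 then 1–66 → 35 + 66 = 101 bp
Sorted largest to smallest: 101, 31, 11, 11 bp.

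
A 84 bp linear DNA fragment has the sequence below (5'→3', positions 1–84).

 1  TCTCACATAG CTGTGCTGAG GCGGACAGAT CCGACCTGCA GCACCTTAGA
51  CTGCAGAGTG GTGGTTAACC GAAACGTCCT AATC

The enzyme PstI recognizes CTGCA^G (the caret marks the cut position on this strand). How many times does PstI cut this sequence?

CTGCAG occurs starting at positions 36, 51.
PstI cuts at 2 sites.

2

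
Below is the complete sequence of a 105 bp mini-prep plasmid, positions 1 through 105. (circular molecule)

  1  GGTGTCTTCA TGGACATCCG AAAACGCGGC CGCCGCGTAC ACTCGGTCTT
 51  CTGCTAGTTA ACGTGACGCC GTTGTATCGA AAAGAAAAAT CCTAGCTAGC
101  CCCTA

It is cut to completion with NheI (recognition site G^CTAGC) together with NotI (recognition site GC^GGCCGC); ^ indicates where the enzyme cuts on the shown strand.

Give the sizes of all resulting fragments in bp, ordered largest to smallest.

68, 37 bp

The NheI site (GCTAGC) starts at position 95.
NheI cuts after the first base of each site, so after position 95.
The NotI site (GCGGCCGC) starts at position 26.
NotI cuts after base 2 of each site, so after position 27.
Combined cut positions: 27, 95.
Circular molecule, 2 cuts → 2 fragments:
  28–95 → 68 bp
  96–105 then 1–27 → 10 + 27 = 37 bp
Sorted largest to smallest: 68, 37 bp.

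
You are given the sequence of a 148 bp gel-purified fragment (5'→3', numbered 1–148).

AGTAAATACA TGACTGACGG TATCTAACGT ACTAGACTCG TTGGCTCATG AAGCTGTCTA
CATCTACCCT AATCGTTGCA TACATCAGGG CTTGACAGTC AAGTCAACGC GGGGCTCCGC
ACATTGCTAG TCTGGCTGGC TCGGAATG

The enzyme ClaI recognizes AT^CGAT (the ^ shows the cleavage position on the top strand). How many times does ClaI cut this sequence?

No occurrence of ATCGAT is present in the sequence.
ClaI does not cut: 0 sites.

0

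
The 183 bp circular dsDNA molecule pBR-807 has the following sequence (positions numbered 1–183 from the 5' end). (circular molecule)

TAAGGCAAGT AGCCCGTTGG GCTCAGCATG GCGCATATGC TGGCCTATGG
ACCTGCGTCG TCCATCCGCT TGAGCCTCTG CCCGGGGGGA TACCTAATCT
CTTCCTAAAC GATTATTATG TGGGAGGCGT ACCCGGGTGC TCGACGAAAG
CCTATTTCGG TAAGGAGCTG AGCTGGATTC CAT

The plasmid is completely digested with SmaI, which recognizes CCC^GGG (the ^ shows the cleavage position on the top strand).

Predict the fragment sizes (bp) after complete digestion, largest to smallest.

SmaI sites (CCCGGG) start at positions 81, 132.
SmaI cuts after base 3 of each site, so after positions 83, 134.
Circular molecule, 2 cuts → 2 fragments:
  84–134 → 51 bp
  135–183 then 1–83 → 49 + 83 = 132 bp
Sorted largest to smallest: 132, 51 bp.

132, 51 bp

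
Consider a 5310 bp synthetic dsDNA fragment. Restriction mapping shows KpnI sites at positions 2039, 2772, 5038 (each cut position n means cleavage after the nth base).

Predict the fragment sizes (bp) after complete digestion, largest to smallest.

Linear molecule, 3 cuts → 4 fragments:
  2039 − 0 = 2039 bp
  2772 − 2039 = 733 bp
  5038 − 2772 = 2266 bp
  5310 − 5038 = 272 bp
Sorted largest to smallest: 2266, 2039, 733, 272 bp.

2266, 2039, 733, 272 bp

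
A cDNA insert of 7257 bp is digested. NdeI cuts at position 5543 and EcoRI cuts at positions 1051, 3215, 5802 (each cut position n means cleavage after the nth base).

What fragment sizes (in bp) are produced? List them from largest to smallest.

Combined cut positions (sorted): 1051, 3215, 5543, 5802.
Linear molecule, 4 cuts → 5 fragments:
  1051 − 0 = 1051 bp
  3215 − 1051 = 2164 bp
  5543 − 3215 = 2328 bp
  5802 − 5543 = 259 bp
  7257 − 5802 = 1455 bp
Sorted largest to smallest: 2328, 2164, 1455, 1051, 259 bp.

2328, 2164, 1455, 1051, 259 bp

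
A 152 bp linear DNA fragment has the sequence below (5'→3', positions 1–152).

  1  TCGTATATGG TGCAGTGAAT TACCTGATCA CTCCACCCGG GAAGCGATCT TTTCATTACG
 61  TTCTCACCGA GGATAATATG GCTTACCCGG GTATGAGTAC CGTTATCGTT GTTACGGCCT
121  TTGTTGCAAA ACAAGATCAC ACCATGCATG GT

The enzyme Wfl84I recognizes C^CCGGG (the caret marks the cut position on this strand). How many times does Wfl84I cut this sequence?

2

CCCGGG occurs starting at positions 36, 86.
Wfl84I cuts at 2 sites.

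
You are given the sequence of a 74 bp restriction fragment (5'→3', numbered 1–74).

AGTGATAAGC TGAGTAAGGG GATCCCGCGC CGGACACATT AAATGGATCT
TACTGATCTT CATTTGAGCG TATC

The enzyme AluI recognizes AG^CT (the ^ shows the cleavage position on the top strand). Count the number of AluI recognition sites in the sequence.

1

AGCT occurs starting at position 8.
AluI cuts at 1 site.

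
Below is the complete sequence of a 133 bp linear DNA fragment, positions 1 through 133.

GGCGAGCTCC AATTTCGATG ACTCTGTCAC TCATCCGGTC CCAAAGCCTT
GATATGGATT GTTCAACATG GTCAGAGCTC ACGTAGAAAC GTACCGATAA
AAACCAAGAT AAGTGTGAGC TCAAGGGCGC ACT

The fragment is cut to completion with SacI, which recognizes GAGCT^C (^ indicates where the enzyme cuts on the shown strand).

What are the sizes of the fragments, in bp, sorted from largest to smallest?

SacI sites (GAGCTC) start at positions 4, 75, 117.
SacI cuts after base 5 of each site (before the last base), so after positions 8, 79, 121.
Linear molecule, 3 cuts → 4 fragments:
  1–8 → 8 bp
  9–79 → 71 bp
  80–121 → 42 bp
  122–133 → 12 bp
Sorted largest to smallest: 71, 42, 12, 8 bp.

71, 42, 12, 8 bp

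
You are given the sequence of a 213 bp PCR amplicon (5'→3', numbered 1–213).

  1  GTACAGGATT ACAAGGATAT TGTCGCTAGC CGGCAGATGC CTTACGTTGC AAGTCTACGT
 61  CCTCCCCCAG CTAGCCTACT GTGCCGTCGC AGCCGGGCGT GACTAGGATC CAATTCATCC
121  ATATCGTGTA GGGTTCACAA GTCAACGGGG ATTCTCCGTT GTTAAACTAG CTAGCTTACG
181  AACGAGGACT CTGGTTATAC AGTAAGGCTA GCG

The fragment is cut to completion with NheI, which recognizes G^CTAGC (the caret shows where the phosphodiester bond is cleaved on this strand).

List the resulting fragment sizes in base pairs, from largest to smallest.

NheI sites (GCTAGC) start at positions 25, 70, 170, 207.
NheI cuts after the first base of each site, so after positions 25, 70, 170, 207.
Linear molecule, 4 cuts → 5 fragments:
  1–25 → 25 bp
  26–70 → 45 bp
  71–170 → 100 bp
  171–207 → 37 bp
  208–213 → 6 bp
Sorted largest to smallest: 100, 45, 37, 25, 6 bp.

100, 45, 37, 25, 6 bp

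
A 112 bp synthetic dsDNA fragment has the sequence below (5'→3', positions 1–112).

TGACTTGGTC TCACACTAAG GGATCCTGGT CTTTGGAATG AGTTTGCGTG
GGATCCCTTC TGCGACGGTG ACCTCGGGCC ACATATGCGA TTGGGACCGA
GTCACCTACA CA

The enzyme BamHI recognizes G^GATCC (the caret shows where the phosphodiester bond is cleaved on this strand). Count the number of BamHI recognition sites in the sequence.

2

GGATCC occurs starting at positions 21, 51.
BamHI cuts at 2 sites.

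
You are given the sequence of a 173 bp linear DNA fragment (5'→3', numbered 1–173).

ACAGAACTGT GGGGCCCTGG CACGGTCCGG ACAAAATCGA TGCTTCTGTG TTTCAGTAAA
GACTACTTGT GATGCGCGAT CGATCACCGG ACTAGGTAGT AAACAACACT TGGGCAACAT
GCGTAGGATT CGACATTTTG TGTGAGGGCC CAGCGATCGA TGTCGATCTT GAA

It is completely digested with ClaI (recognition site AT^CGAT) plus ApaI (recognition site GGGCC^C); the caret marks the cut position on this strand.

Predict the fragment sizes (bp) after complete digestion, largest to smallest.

ClaI sites (ATCGAT) start at positions 36, 79, 156.
ClaI cuts after base 2 of each site, so after positions 37, 80, 157.
ApaI sites (GGGCCC) start at positions 12, 146.
ApaI cuts after base 5 of each site (before the last base), so after positions 16, 150.
Combined cut positions: 16, 37, 80, 150, 157.
Linear molecule, 5 cuts → 6 fragments:
  1–16 → 16 bp
  17–37 → 21 bp
  38–80 → 43 bp
  81–150 → 70 bp
  151–157 → 7 bp
  158–173 → 16 bp
Sorted largest to smallest: 70, 43, 21, 16, 16, 7 bp.

70, 43, 21, 16, 16, 7 bp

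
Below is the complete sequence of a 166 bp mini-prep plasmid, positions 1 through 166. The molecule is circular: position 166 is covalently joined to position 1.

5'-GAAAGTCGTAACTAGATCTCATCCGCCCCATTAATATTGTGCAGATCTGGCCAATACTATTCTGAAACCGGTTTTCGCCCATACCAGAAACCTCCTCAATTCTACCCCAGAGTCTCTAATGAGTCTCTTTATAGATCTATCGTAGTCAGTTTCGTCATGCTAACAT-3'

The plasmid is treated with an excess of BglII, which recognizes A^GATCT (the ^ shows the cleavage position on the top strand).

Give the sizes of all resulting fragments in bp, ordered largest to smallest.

BglII sites (AGATCT) start at positions 14, 43, 133.
BglII cuts after the first base of each site, so after positions 14, 43, 133.
Circular molecule, 3 cuts → 3 fragments:
  15–43 → 29 bp
  44–133 → 90 bp
  134–166 then 1–14 → 33 + 14 = 47 bp
Sorted largest to smallest: 90, 47, 29 bp.

90, 47, 29 bp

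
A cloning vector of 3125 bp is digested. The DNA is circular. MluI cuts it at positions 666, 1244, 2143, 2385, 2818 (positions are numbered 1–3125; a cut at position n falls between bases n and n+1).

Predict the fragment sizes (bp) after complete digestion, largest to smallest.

973, 899, 578, 433, 242 bp

Circular molecule, 5 cuts → 5 fragments:
  1244 − 666 = 578 bp
  2143 − 1244 = 899 bp
  2385 − 2143 = 242 bp
  2818 − 2385 = 433 bp
  wrap: 3125 − 2818 + 666 = 973 bp
Sorted largest to smallest: 973, 899, 578, 433, 242 bp.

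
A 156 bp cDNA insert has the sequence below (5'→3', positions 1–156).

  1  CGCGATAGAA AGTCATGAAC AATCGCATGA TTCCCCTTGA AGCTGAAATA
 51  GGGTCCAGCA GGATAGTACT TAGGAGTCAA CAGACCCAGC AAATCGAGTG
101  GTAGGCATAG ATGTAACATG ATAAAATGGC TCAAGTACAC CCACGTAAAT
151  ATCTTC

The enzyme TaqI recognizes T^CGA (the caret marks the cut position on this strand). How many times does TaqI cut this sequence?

TCGA occurs starting at position 94.
TaqI cuts at 1 site.

1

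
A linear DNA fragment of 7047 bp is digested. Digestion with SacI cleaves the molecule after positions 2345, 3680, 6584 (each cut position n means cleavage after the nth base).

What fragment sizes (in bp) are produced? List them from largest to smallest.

2904, 2345, 1335, 463 bp

Linear molecule, 3 cuts → 4 fragments:
  2345 − 0 = 2345 bp
  3680 − 2345 = 1335 bp
  6584 − 3680 = 2904 bp
  7047 − 6584 = 463 bp
Sorted largest to smallest: 2904, 2345, 1335, 463 bp.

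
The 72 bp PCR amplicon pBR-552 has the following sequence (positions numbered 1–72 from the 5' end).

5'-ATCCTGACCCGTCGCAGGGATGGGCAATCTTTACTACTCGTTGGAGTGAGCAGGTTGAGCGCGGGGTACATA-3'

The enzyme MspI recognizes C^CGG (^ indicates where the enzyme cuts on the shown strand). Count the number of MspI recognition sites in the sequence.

0

No occurrence of CCGG is present in the sequence.
MspI does not cut: 0 sites.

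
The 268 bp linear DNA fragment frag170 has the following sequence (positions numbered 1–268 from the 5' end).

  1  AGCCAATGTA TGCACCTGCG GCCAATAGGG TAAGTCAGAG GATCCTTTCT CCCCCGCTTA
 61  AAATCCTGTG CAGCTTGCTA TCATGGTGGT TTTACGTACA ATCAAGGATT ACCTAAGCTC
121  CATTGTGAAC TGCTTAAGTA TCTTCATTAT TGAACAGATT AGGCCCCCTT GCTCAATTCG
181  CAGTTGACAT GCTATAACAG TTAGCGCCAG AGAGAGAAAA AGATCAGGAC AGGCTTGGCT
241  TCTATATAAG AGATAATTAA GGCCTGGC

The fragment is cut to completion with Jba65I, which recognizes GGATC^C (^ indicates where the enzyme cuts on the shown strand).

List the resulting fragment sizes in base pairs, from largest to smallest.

224, 44 bp

The Jba65I site (GGATCC) starts at position 40.
Jba65I cuts after base 5 of each site (before the last base), so after position 44.
Linear molecule, 1 cut → 2 fragments:
  1–44 → 44 bp
  45–268 → 224 bp
Sorted largest to smallest: 224, 44 bp.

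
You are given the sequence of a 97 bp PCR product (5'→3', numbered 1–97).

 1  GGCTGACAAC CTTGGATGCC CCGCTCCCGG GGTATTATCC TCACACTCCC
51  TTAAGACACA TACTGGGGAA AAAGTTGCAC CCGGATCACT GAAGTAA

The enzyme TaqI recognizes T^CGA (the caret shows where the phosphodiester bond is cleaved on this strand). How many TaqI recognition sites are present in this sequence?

0

No occurrence of TCGA is present in the sequence.
TaqI does not cut: 0 sites.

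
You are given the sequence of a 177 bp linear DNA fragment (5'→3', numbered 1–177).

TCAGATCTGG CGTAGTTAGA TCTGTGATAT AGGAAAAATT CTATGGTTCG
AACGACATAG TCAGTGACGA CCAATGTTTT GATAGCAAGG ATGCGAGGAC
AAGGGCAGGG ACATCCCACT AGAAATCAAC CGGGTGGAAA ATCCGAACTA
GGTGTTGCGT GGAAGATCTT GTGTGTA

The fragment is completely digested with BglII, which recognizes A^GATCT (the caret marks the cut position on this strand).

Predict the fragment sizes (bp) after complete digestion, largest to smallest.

146, 15, 13, 3 bp

BglII sites (AGATCT) start at positions 3, 18, 164.
BglII cuts after the first base of each site, so after positions 3, 18, 164.
Linear molecule, 3 cuts → 4 fragments:
  1–3 → 3 bp
  4–18 → 15 bp
  19–164 → 146 bp
  165–177 → 13 bp
Sorted largest to smallest: 146, 15, 13, 3 bp.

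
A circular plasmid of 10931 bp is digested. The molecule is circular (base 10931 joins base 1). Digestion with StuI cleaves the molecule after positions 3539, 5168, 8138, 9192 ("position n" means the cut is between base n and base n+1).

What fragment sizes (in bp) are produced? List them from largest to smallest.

5278, 2970, 1629, 1054 bp

Circular molecule, 4 cuts → 4 fragments:
  5168 − 3539 = 1629 bp
  8138 − 5168 = 2970 bp
  9192 − 8138 = 1054 bp
  wrap: 10931 − 9192 + 3539 = 5278 bp
Sorted largest to smallest: 5278, 2970, 1629, 1054 bp.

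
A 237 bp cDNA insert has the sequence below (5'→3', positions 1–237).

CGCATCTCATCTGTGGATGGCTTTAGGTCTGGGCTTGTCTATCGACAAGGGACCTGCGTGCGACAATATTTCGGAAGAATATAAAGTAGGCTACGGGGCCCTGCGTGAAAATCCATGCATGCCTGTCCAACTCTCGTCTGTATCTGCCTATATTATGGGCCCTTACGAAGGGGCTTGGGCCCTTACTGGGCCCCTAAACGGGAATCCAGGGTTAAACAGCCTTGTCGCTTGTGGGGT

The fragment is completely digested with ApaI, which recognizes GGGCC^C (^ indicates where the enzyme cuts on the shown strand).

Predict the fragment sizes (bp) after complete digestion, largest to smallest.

100, 61, 45, 20, 11 bp

ApaI sites (GGGCCC) start at positions 96, 157, 177, 188.
ApaI cuts after base 5 of each site (before the last base), so after positions 100, 161, 181, 192.
Linear molecule, 4 cuts → 5 fragments:
  1–100 → 100 bp
  101–161 → 61 bp
  162–181 → 20 bp
  182–192 → 11 bp
  193–237 → 45 bp
Sorted largest to smallest: 100, 61, 45, 20, 11 bp.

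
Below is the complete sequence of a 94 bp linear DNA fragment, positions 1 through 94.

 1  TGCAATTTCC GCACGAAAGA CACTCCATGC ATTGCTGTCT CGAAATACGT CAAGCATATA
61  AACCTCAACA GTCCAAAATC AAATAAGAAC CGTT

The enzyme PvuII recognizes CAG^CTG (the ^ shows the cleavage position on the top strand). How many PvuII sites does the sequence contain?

0

No occurrence of CAGCTG is present in the sequence.
PvuII does not cut: 0 sites.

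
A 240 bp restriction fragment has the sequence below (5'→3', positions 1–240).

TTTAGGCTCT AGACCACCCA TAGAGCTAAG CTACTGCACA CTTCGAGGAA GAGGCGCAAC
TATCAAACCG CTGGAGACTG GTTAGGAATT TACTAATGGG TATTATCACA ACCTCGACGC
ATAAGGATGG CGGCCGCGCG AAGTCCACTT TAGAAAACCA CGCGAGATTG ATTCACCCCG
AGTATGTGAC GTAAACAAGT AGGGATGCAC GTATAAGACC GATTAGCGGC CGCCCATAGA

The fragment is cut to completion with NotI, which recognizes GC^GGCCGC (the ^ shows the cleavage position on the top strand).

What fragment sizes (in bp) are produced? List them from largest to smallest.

131, 96, 13 bp

NotI sites (GCGGCCGC) start at positions 130, 226.
NotI cuts after base 2 of each site, so after positions 131, 227.
Linear molecule, 2 cuts → 3 fragments:
  1–131 → 131 bp
  132–227 → 96 bp
  228–240 → 13 bp
Sorted largest to smallest: 131, 96, 13 bp.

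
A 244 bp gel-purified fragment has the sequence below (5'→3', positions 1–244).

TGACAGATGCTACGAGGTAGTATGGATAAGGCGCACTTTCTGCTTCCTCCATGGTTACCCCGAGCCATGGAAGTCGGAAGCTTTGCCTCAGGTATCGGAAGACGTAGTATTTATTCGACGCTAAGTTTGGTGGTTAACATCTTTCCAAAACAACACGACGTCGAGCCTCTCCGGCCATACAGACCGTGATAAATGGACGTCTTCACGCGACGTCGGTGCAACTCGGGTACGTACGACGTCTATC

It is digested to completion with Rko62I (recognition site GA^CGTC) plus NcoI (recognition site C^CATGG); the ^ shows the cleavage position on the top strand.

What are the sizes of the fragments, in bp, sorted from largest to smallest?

Rko62I sites (GACGTC) start at positions 157, 196, 209, 235.
Rko62I cuts after base 2 of each site, so after positions 158, 197, 210, 236.
NcoI sites (CCATGG) start at positions 49, 65.
NcoI cuts after the first base of each site, so after positions 49, 65.
Combined cut positions: 49, 65, 158, 197, 210, 236.
Linear molecule, 6 cuts → 7 fragments:
  1–49 → 49 bp
  50–65 → 16 bp
  66–158 → 93 bp
  159–197 → 39 bp
  198–210 → 13 bp
  211–236 → 26 bp
  237–244 → 8 bp
Sorted largest to smallest: 93, 49, 39, 26, 16, 13, 8 bp.

93, 49, 39, 26, 16, 13, 8 bp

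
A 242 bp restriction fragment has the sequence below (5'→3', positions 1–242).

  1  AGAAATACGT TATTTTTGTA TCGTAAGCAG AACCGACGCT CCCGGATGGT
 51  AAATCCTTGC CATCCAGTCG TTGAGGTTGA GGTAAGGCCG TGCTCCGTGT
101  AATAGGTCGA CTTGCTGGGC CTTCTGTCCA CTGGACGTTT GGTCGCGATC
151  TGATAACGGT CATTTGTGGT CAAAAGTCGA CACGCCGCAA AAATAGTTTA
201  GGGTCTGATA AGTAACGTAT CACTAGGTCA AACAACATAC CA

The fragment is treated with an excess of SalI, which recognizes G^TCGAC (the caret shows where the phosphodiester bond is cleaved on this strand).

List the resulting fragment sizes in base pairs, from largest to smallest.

106, 70, 66 bp

SalI sites (GTCGAC) start at positions 106, 176.
SalI cuts after the first base of each site, so after positions 106, 176.
Linear molecule, 2 cuts → 3 fragments:
  1–106 → 106 bp
  107–176 → 70 bp
  177–242 → 66 bp
Sorted largest to smallest: 106, 70, 66 bp.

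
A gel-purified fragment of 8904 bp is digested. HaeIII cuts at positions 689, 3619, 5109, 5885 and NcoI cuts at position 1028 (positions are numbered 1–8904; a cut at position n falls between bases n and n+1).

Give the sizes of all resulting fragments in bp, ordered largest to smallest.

3019, 2591, 1490, 776, 689, 339 bp

Combined cut positions (sorted): 689, 1028, 3619, 5109, 5885.
Linear molecule, 5 cuts → 6 fragments:
  689 − 0 = 689 bp
  1028 − 689 = 339 bp
  3619 − 1028 = 2591 bp
  5109 − 3619 = 1490 bp
  5885 − 5109 = 776 bp
  8904 − 5885 = 3019 bp
Sorted largest to smallest: 3019, 2591, 1490, 776, 689, 339 bp.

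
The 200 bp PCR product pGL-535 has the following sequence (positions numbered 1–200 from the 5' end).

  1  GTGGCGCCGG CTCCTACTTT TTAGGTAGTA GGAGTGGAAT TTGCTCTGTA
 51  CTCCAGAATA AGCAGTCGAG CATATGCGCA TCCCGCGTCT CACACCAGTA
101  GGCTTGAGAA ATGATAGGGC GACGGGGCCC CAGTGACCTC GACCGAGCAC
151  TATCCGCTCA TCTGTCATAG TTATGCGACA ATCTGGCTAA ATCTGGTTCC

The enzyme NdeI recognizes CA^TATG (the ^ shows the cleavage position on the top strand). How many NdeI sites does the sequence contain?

1

CATATG occurs starting at position 71.
NdeI cuts at 1 site.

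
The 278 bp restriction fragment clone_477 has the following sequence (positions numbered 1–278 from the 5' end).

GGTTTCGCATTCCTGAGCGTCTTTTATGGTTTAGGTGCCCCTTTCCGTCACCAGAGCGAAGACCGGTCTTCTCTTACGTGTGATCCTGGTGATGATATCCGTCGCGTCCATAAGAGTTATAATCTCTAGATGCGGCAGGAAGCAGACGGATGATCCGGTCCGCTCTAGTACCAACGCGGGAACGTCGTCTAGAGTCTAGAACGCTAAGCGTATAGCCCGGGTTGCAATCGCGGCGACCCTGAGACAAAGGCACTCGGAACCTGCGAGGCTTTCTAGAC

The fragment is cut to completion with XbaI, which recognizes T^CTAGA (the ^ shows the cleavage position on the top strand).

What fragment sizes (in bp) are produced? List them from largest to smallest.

125, 77, 63, 7, 6 bp

XbaI sites (TCTAGA) start at positions 125, 188, 195, 272.
XbaI cuts after the first base of each site, so after positions 125, 188, 195, 272.
Linear molecule, 4 cuts → 5 fragments:
  1–125 → 125 bp
  126–188 → 63 bp
  189–195 → 7 bp
  196–272 → 77 bp
  273–278 → 6 bp
Sorted largest to smallest: 125, 77, 63, 7, 6 bp.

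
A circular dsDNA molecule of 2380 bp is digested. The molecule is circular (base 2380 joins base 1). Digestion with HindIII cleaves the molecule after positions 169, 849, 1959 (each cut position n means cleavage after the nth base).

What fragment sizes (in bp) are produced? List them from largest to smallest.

1110, 680, 590 bp

Circular molecule, 3 cuts → 3 fragments:
  849 − 169 = 680 bp
  1959 − 849 = 1110 bp
  wrap: 2380 − 1959 + 169 = 590 bp
Sorted largest to smallest: 1110, 680, 590 bp.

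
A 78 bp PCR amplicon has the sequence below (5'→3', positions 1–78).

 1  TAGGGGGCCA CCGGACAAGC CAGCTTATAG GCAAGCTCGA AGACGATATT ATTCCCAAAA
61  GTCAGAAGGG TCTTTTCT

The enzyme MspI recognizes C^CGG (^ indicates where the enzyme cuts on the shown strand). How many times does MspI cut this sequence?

CCGG occurs starting at position 11.
MspI cuts at 1 site.

1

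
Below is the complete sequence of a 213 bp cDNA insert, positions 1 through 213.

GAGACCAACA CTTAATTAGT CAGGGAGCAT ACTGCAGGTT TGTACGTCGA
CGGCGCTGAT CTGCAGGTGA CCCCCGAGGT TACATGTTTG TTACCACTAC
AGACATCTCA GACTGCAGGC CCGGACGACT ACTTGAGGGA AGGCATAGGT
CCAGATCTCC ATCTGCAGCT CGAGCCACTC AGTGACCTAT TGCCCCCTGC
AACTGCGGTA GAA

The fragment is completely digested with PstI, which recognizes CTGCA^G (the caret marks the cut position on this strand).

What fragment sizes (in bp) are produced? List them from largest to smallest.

PstI sites (CTGCAG) start at positions 32, 61, 113, 163.
PstI cuts after base 5 of each site (before the last base), so after positions 36, 65, 117, 167.
Linear molecule, 4 cuts → 5 fragments:
  1–36 → 36 bp
  37–65 → 29 bp
  66–117 → 52 bp
  118–167 → 50 bp
  168–213 → 46 bp
Sorted largest to smallest: 52, 50, 46, 36, 29 bp.

52, 50, 46, 36, 29 bp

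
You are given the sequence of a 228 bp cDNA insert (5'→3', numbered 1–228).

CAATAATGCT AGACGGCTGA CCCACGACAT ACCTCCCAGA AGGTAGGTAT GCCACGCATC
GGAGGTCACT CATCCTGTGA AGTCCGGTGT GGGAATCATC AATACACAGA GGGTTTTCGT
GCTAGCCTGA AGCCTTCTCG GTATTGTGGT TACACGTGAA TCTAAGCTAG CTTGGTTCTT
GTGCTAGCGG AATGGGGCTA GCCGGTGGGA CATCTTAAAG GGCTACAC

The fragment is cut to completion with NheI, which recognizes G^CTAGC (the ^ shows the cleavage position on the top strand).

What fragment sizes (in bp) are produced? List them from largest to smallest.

NheI sites (GCTAGC) start at positions 121, 166, 183, 197.
NheI cuts after the first base of each site, so after positions 121, 166, 183, 197.
Linear molecule, 4 cuts → 5 fragments:
  1–121 → 121 bp
  122–166 → 45 bp
  167–183 → 17 bp
  184–197 → 14 bp
  198–228 → 31 bp
Sorted largest to smallest: 121, 45, 31, 17, 14 bp.

121, 45, 31, 17, 14 bp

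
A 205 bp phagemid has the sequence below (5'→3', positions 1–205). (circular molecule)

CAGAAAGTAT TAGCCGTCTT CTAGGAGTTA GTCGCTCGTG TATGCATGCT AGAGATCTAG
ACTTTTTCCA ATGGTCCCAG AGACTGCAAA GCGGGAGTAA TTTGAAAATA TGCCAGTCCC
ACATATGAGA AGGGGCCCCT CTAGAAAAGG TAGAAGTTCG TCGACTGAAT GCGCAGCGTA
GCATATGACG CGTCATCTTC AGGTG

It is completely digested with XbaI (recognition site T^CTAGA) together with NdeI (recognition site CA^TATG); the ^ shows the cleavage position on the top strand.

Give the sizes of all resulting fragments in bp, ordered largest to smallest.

78, 67, 43, 17 bp

XbaI sites (TCTAGA) start at positions 56, 140.
XbaI cuts after the first base of each site, so after positions 56, 140.
NdeI sites (CATATG) start at positions 122, 182.
NdeI cuts after base 2 of each site, so after positions 123, 183.
Combined cut positions: 56, 123, 140, 183.
Circular molecule, 4 cuts → 4 fragments:
  57–123 → 67 bp
  124–140 → 17 bp
  141–183 → 43 bp
  184–205 then 1–56 → 22 + 56 = 78 bp
Sorted largest to smallest: 78, 67, 43, 17 bp.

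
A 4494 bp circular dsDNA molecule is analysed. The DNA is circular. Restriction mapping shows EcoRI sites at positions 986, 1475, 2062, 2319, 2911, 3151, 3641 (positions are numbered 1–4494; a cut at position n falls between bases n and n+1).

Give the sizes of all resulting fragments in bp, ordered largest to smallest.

Circular molecule, 7 cuts → 7 fragments:
  1475 − 986 = 489 bp
  2062 − 1475 = 587 bp
  2319 − 2062 = 257 bp
  2911 − 2319 = 592 bp
  3151 − 2911 = 240 bp
  3641 − 3151 = 490 bp
  wrap: 4494 − 3641 + 986 = 1839 bp
Sorted largest to smallest: 1839, 592, 587, 490, 489, 257, 240 bp.

1839, 592, 587, 490, 489, 257, 240 bp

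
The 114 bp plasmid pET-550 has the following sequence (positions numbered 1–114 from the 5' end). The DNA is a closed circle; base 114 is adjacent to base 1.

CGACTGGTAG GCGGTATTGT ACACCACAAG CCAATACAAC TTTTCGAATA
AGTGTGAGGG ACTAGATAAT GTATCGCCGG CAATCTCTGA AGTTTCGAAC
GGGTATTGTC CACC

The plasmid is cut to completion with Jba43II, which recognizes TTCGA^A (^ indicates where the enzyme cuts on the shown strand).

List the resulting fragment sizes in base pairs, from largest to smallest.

63, 51 bp

Jba43II sites (TTCGAA) start at positions 43, 94.
Jba43II cuts after base 5 of each site (before the last base), so after positions 47, 98.
Circular molecule, 2 cuts → 2 fragments:
  48–98 → 51 bp
  99–114 then 1–47 → 16 + 47 = 63 bp
Sorted largest to smallest: 63, 51 bp.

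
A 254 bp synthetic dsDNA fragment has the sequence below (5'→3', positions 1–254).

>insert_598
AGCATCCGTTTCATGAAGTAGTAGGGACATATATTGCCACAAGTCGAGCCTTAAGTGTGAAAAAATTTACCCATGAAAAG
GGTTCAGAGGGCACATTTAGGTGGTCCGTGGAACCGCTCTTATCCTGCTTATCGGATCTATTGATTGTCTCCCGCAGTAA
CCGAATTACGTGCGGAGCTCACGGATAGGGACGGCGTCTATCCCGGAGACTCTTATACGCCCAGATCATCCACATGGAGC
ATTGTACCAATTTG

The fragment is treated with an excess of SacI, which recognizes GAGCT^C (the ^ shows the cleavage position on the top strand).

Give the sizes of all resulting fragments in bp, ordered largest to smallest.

The SacI site (GAGCTC) starts at position 175.
SacI cuts after base 5 of each site (before the last base), so after position 179.
Linear molecule, 1 cut → 2 fragments:
  1–179 → 179 bp
  180–254 → 75 bp
Sorted largest to smallest: 179, 75 bp.

179, 75 bp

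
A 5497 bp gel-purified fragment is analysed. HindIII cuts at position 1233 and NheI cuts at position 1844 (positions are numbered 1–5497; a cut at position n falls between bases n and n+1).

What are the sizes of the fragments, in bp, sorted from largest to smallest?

3653, 1233, 611 bp

Combined cut positions (sorted): 1233, 1844.
Linear molecule, 2 cuts → 3 fragments:
  1233 − 0 = 1233 bp
  1844 − 1233 = 611 bp
  5497 − 1844 = 3653 bp
Sorted largest to smallest: 3653, 1233, 611 bp.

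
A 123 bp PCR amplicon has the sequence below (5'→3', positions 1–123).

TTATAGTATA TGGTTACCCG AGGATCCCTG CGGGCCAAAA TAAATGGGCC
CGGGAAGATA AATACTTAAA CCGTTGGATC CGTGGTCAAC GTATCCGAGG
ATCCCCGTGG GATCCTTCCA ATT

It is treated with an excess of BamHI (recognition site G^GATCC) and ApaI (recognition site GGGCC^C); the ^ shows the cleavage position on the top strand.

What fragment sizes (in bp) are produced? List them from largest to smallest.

BamHI sites (GGATCC) start at positions 22, 76, 99, 110.
BamHI cuts after the first base of each site, so after positions 22, 76, 99, 110.
The ApaI site (GGGCCC) starts at position 46.
ApaI cuts after base 5 of each site (before the last base), so after position 50.
Combined cut positions: 22, 50, 76, 99, 110.
Linear molecule, 5 cuts → 6 fragments:
  1–22 → 22 bp
  23–50 → 28 bp
  51–76 → 26 bp
  77–99 → 23 bp
  100–110 → 11 bp
  111–123 → 13 bp
Sorted largest to smallest: 28, 26, 23, 22, 13, 11 bp.

28, 26, 23, 22, 13, 11 bp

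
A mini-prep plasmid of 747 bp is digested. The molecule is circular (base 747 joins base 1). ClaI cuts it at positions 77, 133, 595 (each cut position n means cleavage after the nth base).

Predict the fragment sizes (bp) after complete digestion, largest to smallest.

Circular molecule, 3 cuts → 3 fragments:
  133 − 77 = 56 bp
  595 − 133 = 462 bp
  wrap: 747 − 595 + 77 = 229 bp
Sorted largest to smallest: 462, 229, 56 bp.

462, 229, 56 bp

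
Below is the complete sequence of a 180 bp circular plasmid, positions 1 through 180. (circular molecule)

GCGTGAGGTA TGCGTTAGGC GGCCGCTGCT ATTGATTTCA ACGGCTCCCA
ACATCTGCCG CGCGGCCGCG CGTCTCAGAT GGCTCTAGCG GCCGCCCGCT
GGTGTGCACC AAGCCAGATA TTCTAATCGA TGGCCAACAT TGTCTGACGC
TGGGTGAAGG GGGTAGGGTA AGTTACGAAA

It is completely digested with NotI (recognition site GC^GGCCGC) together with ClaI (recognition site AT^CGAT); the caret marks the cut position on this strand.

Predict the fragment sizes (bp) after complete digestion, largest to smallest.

73, 43, 38, 26 bp

NotI sites (GCGGCCGC) start at positions 19, 62, 88.
NotI cuts after base 2 of each site, so after positions 20, 63, 89.
The ClaI site (ATCGAT) starts at position 126.
ClaI cuts after base 2 of each site, so after position 127.
Combined cut positions: 20, 63, 89, 127.
Circular molecule, 4 cuts → 4 fragments:
  21–63 → 43 bp
  64–89 → 26 bp
  90–127 → 38 bp
  128–180 then 1–20 → 53 + 20 = 73 bp
Sorted largest to smallest: 73, 43, 38, 26 bp.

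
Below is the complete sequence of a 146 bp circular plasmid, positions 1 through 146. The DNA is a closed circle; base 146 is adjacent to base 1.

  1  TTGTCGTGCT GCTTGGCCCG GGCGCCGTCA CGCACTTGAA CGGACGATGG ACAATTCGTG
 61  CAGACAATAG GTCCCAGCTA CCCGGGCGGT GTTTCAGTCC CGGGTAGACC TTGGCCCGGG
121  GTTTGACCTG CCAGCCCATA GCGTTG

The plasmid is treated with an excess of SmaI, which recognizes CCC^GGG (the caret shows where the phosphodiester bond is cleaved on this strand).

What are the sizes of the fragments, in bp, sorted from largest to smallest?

SmaI sites (CCCGGG) start at positions 17, 81, 99, 115.
SmaI cuts after base 3 of each site, so after positions 19, 83, 101, 117.
Circular molecule, 4 cuts → 4 fragments:
  20–83 → 64 bp
  84–101 → 18 bp
  102–117 → 16 bp
  118–146 then 1–19 → 29 + 19 = 48 bp
Sorted largest to smallest: 64, 48, 18, 16 bp.

64, 48, 18, 16 bp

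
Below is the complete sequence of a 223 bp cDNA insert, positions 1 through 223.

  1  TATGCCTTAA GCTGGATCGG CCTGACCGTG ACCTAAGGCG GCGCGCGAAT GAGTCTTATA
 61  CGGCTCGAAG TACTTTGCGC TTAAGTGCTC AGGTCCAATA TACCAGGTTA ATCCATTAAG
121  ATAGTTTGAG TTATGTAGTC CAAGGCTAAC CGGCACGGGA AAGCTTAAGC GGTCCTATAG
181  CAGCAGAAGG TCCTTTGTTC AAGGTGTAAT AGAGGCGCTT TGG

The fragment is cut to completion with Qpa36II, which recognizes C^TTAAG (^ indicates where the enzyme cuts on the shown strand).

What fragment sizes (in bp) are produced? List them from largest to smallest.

84, 74, 59, 6 bp

Qpa36II sites (CTTAAG) start at positions 6, 80, 164.
Qpa36II cuts after the first base of each site, so after positions 6, 80, 164.
Linear molecule, 3 cuts → 4 fragments:
  1–6 → 6 bp
  7–80 → 74 bp
  81–164 → 84 bp
  165–223 → 59 bp
Sorted largest to smallest: 84, 74, 59, 6 bp.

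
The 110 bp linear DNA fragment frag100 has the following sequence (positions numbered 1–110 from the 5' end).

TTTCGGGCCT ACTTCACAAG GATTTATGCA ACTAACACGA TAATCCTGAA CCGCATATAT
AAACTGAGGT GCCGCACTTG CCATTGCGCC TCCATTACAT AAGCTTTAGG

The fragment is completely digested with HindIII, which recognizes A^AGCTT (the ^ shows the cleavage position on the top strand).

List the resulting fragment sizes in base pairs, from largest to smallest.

The HindIII site (AAGCTT) starts at position 101.
HindIII cuts after the first base of each site, so after position 101.
Linear molecule, 1 cut → 2 fragments:
  1–101 → 101 bp
  102–110 → 9 bp
Sorted largest to smallest: 101, 9 bp.

101, 9 bp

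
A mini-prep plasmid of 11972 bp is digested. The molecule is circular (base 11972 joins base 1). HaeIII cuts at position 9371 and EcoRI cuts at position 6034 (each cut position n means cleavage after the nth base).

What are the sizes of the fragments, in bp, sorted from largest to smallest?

Combined cut positions (sorted): 6034, 9371.
Circular molecule, 2 cuts → 2 fragments:
  9371 − 6034 = 3337 bp
  wrap: 11972 − 9371 + 6034 = 8635 bp
Sorted largest to smallest: 8635, 3337 bp.

8635, 3337 bp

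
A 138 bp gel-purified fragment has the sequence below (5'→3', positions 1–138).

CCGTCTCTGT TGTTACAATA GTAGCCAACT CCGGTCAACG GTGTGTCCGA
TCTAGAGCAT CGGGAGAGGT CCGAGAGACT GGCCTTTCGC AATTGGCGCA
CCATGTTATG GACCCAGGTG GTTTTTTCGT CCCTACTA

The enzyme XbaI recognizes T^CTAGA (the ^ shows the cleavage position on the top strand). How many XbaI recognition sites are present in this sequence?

1

TCTAGA occurs starting at position 51.
XbaI cuts at 1 site.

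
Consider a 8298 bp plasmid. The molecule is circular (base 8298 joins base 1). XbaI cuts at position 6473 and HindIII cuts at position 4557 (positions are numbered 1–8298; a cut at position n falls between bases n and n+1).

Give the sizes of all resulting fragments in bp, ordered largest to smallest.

Combined cut positions (sorted): 4557, 6473.
Circular molecule, 2 cuts → 2 fragments:
  6473 − 4557 = 1916 bp
  wrap: 8298 − 6473 + 4557 = 6382 bp
Sorted largest to smallest: 6382, 1916 bp.

6382, 1916 bp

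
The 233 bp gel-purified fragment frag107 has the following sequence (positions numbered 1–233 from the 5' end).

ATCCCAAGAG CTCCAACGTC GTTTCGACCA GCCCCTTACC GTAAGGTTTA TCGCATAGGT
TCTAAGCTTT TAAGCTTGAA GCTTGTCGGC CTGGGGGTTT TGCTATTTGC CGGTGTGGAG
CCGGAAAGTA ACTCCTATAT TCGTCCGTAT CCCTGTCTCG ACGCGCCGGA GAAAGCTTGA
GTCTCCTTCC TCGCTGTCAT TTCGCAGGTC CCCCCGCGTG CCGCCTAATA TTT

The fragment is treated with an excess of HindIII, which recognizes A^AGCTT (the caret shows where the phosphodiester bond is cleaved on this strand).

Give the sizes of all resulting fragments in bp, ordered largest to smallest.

HindIII sites (AAGCTT) start at positions 64, 72, 79, 173.
HindIII cuts after the first base of each site, so after positions 64, 72, 79, 173.
Linear molecule, 4 cuts → 5 fragments:
  1–64 → 64 bp
  65–72 → 8 bp
  73–79 → 7 bp
  80–173 → 94 bp
  174–233 → 60 bp
Sorted largest to smallest: 94, 64, 60, 8, 7 bp.

94, 64, 60, 8, 7 bp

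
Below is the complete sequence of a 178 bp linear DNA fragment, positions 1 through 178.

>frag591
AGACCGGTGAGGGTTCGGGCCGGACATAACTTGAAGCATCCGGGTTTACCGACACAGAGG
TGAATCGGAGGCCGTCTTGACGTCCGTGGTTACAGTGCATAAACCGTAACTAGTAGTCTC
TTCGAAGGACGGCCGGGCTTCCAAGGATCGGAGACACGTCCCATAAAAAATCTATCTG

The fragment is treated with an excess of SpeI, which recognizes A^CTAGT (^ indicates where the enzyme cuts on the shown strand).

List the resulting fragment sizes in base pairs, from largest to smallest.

The SpeI site (ACTAGT) starts at position 109.
SpeI cuts after the first base of each site, so after position 109.
Linear molecule, 1 cut → 2 fragments:
  1–109 → 109 bp
  110–178 → 69 bp
Sorted largest to smallest: 109, 69 bp.

109, 69 bp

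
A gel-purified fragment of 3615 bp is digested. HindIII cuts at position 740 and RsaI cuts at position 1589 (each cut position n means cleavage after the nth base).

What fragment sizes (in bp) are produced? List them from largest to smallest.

Combined cut positions (sorted): 740, 1589.
Linear molecule, 2 cuts → 3 fragments:
  740 − 0 = 740 bp
  1589 − 740 = 849 bp
  3615 − 1589 = 2026 bp
Sorted largest to smallest: 2026, 849, 740 bp.

2026, 849, 740 bp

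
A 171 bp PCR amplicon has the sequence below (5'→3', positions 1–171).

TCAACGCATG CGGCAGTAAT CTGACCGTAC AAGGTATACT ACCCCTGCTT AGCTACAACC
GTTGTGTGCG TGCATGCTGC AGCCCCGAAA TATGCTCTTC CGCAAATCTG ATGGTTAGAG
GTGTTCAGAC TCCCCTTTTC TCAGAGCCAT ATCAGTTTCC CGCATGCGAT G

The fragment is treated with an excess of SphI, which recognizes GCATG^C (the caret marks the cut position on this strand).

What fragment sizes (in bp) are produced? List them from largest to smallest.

SphI sites (GCATGC) start at positions 6, 72, 162.
SphI cuts after base 5 of each site (before the last base), so after positions 10, 76, 166.
Linear molecule, 3 cuts → 4 fragments:
  1–10 → 10 bp
  11–76 → 66 bp
  77–166 → 90 bp
  167–171 → 5 bp
Sorted largest to smallest: 90, 66, 10, 5 bp.

90, 66, 10, 5 bp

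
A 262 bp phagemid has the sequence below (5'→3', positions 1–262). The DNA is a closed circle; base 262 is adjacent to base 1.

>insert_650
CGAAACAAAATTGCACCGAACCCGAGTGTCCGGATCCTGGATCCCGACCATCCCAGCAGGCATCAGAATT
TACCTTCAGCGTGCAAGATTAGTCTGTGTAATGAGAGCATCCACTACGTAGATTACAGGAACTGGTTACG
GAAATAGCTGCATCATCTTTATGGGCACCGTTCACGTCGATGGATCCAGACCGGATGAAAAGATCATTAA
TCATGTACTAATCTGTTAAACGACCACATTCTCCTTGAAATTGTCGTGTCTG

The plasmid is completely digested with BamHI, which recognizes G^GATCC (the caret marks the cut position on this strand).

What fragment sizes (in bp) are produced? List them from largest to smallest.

143, 112, 7 bp

BamHI sites (GGATCC) start at positions 32, 39, 182.
BamHI cuts after the first base of each site, so after positions 32, 39, 182.
Circular molecule, 3 cuts → 3 fragments:
  33–39 → 7 bp
  40–182 → 143 bp
  183–262 then 1–32 → 80 + 32 = 112 bp
Sorted largest to smallest: 143, 112, 7 bp.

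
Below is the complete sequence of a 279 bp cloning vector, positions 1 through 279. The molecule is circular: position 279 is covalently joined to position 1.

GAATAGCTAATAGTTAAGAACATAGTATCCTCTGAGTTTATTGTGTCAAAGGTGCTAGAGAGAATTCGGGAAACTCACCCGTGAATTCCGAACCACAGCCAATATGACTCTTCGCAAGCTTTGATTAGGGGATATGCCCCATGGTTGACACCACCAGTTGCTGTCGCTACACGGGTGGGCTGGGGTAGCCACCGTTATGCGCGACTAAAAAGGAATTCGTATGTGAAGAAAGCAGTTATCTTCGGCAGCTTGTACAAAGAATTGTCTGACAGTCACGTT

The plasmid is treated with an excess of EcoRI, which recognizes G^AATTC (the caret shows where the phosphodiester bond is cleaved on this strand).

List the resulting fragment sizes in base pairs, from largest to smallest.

EcoRI sites (GAATTC) start at positions 62, 83, 213.
EcoRI cuts after the first base of each site, so after positions 62, 83, 213.
Circular molecule, 3 cuts → 3 fragments:
  63–83 → 21 bp
  84–213 → 130 bp
  214–279 then 1–62 → 66 + 62 = 128 bp
Sorted largest to smallest: 130, 128, 21 bp.

130, 128, 21 bp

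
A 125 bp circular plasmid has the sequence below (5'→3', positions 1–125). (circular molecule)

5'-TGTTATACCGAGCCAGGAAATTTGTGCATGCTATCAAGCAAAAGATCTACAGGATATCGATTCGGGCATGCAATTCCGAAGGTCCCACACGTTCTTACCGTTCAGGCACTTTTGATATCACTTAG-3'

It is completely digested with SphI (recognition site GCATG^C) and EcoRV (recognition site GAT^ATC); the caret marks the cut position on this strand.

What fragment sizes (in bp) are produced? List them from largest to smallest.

46, 39, 25, 15 bp

SphI sites (GCATGC) start at positions 26, 66.
SphI cuts after base 5 of each site (before the last base), so after positions 30, 70.
EcoRV sites (GATATC) start at positions 53, 114.
EcoRV cuts after base 3 of each site, so after positions 55, 116.
Combined cut positions: 30, 55, 70, 116.
Circular molecule, 4 cuts → 4 fragments:
  31–55 → 25 bp
  56–70 → 15 bp
  71–116 → 46 bp
  117–125 then 1–30 → 9 + 30 = 39 bp
Sorted largest to smallest: 46, 39, 25, 15 bp.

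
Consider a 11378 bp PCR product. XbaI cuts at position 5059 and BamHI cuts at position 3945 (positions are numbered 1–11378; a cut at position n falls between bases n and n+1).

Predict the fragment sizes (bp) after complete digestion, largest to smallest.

6319, 3945, 1114 bp

Combined cut positions (sorted): 3945, 5059.
Linear molecule, 2 cuts → 3 fragments:
  3945 − 0 = 3945 bp
  5059 − 3945 = 1114 bp
  11378 − 5059 = 6319 bp
Sorted largest to smallest: 6319, 3945, 1114 bp.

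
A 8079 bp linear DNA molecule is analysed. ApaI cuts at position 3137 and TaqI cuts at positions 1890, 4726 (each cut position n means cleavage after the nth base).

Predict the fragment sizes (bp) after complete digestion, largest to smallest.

3353, 1890, 1589, 1247 bp

Combined cut positions (sorted): 1890, 3137, 4726.
Linear molecule, 3 cuts → 4 fragments:
  1890 − 0 = 1890 bp
  3137 − 1890 = 1247 bp
  4726 − 3137 = 1589 bp
  8079 − 4726 = 3353 bp
Sorted largest to smallest: 3353, 1890, 1589, 1247 bp.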